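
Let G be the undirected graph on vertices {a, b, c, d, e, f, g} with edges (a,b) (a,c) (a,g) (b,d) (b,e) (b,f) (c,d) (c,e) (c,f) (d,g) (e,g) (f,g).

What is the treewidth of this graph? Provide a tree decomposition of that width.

Treewidth 3.
Bags: B1 = {b, c, d, g}  B2 = {b, c, e, g}  B3 = {b, c, f, g}  B4 = {a, b, c, g}
Tree: B1–B2, B2–B3, B3–B4

The largest bag has 4 vertices, giving width 3; this decomposition certifies tw(G) ≤ 3. For the lower bound: the 4 vertex sets {d,g}, {c,e}, {b}, {f} are disjoint, each induces a connected subgraph, and every pair is joined by at least one edge of G. Contracting each set to a single vertex therefore yields K_{4} as a minor, and since treewidth is minor-monotone, tw(G) ≥ tw(K_{4}) = 3. Hence tw(G) = 3 exactly.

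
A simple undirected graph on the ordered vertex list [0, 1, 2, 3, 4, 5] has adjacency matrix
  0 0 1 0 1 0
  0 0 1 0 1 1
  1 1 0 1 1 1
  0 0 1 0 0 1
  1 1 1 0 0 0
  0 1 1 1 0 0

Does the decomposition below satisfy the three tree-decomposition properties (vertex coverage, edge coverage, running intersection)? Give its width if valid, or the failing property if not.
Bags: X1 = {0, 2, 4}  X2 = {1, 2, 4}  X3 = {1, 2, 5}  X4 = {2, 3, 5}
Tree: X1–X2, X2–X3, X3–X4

Checking the three conditions: (i) the bags cover all of {0, 1, 2, 3, 4, 5}; (ii) for each edge, some bag contains both endpoints; (iii) the bags containing any fixed vertex form a subtree. All hold, so the decomposition is valid with width 3 − 1 = 2.

Yes; width 2.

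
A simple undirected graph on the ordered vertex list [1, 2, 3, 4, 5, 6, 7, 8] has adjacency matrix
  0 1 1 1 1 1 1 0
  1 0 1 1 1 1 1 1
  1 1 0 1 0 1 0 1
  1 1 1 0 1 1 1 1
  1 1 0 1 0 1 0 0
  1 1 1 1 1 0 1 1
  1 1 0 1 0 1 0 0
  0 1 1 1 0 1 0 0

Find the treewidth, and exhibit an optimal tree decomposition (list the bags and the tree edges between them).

Treewidth 4.
One optimal decomposition is:
Bags: B1 = {1, 2, 3, 4, 6}  B2 = {1, 2, 4, 5, 6}  B3 = {2, 3, 4, 6, 8}  B4 = {1, 2, 4, 6, 7}
Tree: B1–B2, B1–B3, B2–B4

Each bag holds 5 vertices, so the decomposition has width 4, which upper-bounds the treewidth. On the other hand G contains the 5-clique {2, 3, 4, 6, 8}. A clique must lie in a single bag of any decomposition, so no decomposition can have width below 4. Hence tw(G) = 4 exactly.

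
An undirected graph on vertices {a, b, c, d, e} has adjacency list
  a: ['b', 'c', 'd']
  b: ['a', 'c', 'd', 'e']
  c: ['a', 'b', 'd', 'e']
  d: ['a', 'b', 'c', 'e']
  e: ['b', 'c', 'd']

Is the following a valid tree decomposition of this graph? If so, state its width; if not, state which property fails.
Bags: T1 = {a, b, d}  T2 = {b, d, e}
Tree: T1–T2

No — vertex c appears in no bag.

A tree decomposition must satisfy three properties: every vertex lies in some bag; for every edge, both endpoints lie together in some bag; and for every vertex, the bags containing it form a connected subtree. Here vertex c appears in no bag, so the decomposition is invalid.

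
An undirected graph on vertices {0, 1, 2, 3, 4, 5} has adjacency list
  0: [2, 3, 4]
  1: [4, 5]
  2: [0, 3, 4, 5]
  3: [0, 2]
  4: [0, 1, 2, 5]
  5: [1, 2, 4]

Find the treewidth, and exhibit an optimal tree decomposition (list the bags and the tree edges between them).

The largest bag has 3 vertices, giving width 2; this decomposition certifies tw(G) ≤ 2. For the lower bound, the 3 vertices {1, 4, 5} are pairwise adjacent, and any tree decomposition puts a clique entirely inside one bag — forcing width ≥ 2. Therefore the treewidth is 2.

Treewidth 2.
One optimal decomposition is:
Bags: B1 = {2, 4, 5}  B2 = {0, 2, 4}  B3 = {0, 2, 3}  B4 = {1, 4, 5}
Tree: B1–B2, B2–B3, B1–B4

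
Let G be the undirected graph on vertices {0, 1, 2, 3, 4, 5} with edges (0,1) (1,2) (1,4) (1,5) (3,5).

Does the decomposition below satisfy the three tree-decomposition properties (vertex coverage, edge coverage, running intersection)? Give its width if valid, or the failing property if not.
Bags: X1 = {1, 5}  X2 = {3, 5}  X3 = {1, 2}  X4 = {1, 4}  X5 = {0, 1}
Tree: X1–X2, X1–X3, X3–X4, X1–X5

Yes; width 1.

Every vertex of G appears in some bag (union = {0, 1, 2, 3, 4, 5}); every edge is covered by a bag; and for each vertex v the set of bags containing v is connected in the bag tree. The decomposition is therefore valid. The largest bag has 2 vertices, so the width is 1.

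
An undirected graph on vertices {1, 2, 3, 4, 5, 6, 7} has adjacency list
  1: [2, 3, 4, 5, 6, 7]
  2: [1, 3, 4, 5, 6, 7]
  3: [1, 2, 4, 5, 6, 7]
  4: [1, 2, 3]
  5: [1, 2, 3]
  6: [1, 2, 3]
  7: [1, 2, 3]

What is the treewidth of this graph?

A width-3 tree decomposition is:
Bags: B1 = {1, 2, 3, 7}  B2 = {1, 2, 3, 5}  B3 = {1, 2, 3, 6}  B4 = {1, 2, 3, 4}
Tree: B1–B2, B1–B3, B1–B4
Each bag holds 4 vertices, so the decomposition has width 3, which upper-bounds the treewidth. For the lower bound, the 4 vertices {1, 2, 3, 4} are pairwise adjacent, and any tree decomposition puts a clique entirely inside one bag — forcing width ≥ 3. Therefore the treewidth is 3.

3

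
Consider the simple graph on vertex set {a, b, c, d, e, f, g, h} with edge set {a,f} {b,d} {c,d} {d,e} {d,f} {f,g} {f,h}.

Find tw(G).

1

A width-1 tree decomposition is:
Bags: B1 = {f, h}  B2 = {f, g}  B3 = {d, f}  B4 = {d, e}  B5 = {a, f}  B6 = {b, d}  B7 = {c, d}
Tree: B1–B2, B1–B3, B3–B4, B1–B5, B3–B6, B4–B7
Every bag has size at most 2, so the width is 2 − 1 = 1 and tw(G) ≤ 1. Since G has at least one edge (e.g. f–h), it is not an edgeless graph, so tw(G) ≥ 1. Hence tw(G) = 1 exactly.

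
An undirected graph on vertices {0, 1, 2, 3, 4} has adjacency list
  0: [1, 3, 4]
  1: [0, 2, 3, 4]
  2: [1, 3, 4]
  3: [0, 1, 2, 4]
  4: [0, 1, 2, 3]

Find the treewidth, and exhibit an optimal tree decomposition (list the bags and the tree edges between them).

Treewidth 3.
One such decomposition:
Bags: B1 = {0, 1, 3, 4}  B2 = {1, 2, 3, 4}
Tree: B1–B2

The largest bag has 4 vertices, giving width 3; this decomposition certifies tw(G) ≤ 3. Conversely, {0, 1, 3, 4} is a clique of size 4, and the vertices of any clique must share a bag in every tree decomposition; so some bag has ≥ 4 vertices and tw(G) ≥ 3. Hence tw(G) = 3 exactly.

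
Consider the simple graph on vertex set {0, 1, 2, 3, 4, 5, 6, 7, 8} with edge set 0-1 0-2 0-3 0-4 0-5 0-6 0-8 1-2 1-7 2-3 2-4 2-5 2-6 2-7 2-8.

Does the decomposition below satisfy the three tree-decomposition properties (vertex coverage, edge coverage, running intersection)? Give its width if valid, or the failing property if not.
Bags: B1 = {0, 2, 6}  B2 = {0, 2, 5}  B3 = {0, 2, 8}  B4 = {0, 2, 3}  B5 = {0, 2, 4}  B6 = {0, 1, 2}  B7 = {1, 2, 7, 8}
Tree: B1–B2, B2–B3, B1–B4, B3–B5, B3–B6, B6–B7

No — bags containing vertex 8 are not connected in the tree.

A tree decomposition must satisfy three properties: every vertex lies in some bag; for every edge, both endpoints lie together in some bag; and for every vertex, the bags containing it form a connected subtree. Here bags containing vertex 8 are not connected in the tree, so the decomposition is invalid.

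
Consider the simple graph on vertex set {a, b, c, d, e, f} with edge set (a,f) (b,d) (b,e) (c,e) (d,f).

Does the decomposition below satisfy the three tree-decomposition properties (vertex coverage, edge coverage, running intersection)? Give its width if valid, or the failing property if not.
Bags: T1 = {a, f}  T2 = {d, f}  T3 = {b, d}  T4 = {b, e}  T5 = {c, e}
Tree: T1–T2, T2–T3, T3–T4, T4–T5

Yes; width 1.

Every vertex of G appears in some bag (union = {a, b, c, d, e, f}); every edge is covered by a bag; and for each vertex v the set of bags containing v is connected in the bag tree. The decomposition is therefore valid. The largest bag has 2 vertices, so the width is 1.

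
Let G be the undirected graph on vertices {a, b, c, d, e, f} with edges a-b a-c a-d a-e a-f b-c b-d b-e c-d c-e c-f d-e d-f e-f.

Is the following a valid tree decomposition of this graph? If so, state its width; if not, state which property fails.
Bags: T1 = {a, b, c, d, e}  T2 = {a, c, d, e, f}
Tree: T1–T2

Yes; width 4.

Checking the three conditions: (i) the bags cover all of {a, b, c, d, e, f}; (ii) for each edge, some bag contains both endpoints; (iii) the bags containing any fixed vertex form a subtree. All hold, so the decomposition is valid with width 5 − 1 = 4.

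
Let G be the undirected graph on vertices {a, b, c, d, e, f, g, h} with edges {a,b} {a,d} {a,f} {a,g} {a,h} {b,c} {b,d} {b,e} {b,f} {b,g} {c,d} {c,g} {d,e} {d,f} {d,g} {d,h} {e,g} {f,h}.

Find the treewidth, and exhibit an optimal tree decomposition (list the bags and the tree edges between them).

The largest bag has 4 vertices, giving width 3; this decomposition certifies tw(G) ≤ 3. For the lower bound, the 4 vertices {a, d, f, h} are pairwise adjacent, and any tree decomposition puts a clique entirely inside one bag — forcing width ≥ 3. The upper and lower bounds meet at 3, so that is the treewidth.

Treewidth 3.
One optimal decomposition is:
Bags: B1 = {b, d, e, g}  B2 = {a, b, d, g}  B3 = {a, b, d, f}  B4 = {a, d, f, h}  B5 = {b, c, d, g}
Tree: B1–B2, B2–B3, B3–B4, B2–B5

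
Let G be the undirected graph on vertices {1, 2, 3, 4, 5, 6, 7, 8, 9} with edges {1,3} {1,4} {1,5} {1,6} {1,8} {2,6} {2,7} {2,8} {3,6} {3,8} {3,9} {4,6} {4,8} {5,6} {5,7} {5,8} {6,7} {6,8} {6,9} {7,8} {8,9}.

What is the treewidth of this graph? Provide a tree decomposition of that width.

Each bag holds 4 vertices, so the decomposition has width 3, which upper-bounds the treewidth. Conversely, {1, 3, 6, 8} is a clique of size 4, and the vertices of any clique must share a bag in every tree decomposition; so some bag has ≥ 4 vertices and tw(G) ≥ 3. Therefore the treewidth is 3.

Treewidth 3.
One such decomposition:
Bags: B1 = {5, 6, 7, 8}  B2 = {1, 5, 6, 8}  B3 = {1, 3, 6, 8}  B4 = {1, 4, 6, 8}  B5 = {3, 6, 8, 9}  B6 = {2, 6, 7, 8}
Tree: B1–B2, B2–B3, B2–B4, B3–B5, B1–B6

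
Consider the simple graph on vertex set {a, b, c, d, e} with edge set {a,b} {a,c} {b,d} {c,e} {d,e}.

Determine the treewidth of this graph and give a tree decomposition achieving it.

Treewidth 2.
One optimal decomposition is:
Bags: B1 = {b, d, e}  B2 = {b, c, e}  B3 = {a, b, c}
Tree: B1–B2, B2–B3

Each bag holds 3 vertices, so the decomposition has width 2, which upper-bounds the treewidth. The edges b–d–e–c–a–b form a cycle, so G is not a tree and its treewidth is at least 2. Therefore the treewidth is 2.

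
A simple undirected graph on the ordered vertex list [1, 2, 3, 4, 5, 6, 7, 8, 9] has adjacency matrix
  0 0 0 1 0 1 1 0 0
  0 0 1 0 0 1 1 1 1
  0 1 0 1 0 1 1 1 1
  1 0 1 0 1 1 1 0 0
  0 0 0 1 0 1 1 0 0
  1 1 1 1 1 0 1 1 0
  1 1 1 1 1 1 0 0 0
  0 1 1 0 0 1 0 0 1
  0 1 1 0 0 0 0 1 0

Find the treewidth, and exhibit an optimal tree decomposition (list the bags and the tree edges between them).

Each bag holds 4 vertices, so the decomposition has width 3, which upper-bounds the treewidth. Conversely, {2, 3, 8, 9} is a clique of size 4, and the vertices of any clique must share a bag in every tree decomposition; so some bag has ≥ 4 vertices and tw(G) ≥ 3. Hence tw(G) = 3 exactly.

Treewidth 3.
One such decomposition:
Bags: B1 = {2, 3, 6, 8}  B2 = {2, 3, 8, 9}  B3 = {2, 3, 6, 7}  B4 = {3, 4, 6, 7}  B5 = {4, 5, 6, 7}  B6 = {1, 4, 6, 7}
Tree: B1–B2, B1–B3, B3–B4, B4–B5, B4–B6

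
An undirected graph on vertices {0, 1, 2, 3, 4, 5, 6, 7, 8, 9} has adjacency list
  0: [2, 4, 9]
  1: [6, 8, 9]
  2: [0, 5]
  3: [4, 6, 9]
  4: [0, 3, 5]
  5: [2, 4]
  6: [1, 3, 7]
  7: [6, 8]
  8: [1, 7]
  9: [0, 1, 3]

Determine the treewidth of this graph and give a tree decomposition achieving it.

Each bag holds 3 vertices, so the decomposition has width 2, which upper-bounds the treewidth. Since 5–2–0–4–5 is a cycle in G, G is not acyclic. Forests are exactly the graphs of treewidth ≤ 1, so tw(G) ≥ 2. Therefore the treewidth is 2.

Treewidth 2.
One optimal decomposition is:
Bags: B1 = {2, 4, 5}  B2 = {0, 2, 4}  B3 = {0, 3, 4}  B4 = {0, 3, 9}  B5 = {3, 6, 9}  B6 = {1, 6, 9}  B7 = {1, 6, 7}  B8 = {1, 7, 8}
Tree: B1–B2, B2–B3, B3–B4, B4–B5, B5–B6, B6–B7, B7–B8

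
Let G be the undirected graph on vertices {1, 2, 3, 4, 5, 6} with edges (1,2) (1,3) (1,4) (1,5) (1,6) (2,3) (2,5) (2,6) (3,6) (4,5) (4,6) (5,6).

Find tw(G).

A width-3 tree decomposition is:
Bags: B1 = {1, 4, 5, 6}  B2 = {1, 2, 5, 6}  B3 = {1, 2, 3, 6}
Tree: B1–B2, B2–B3
Every bag has size at most 4, so the width is 4 − 1 = 3 and tw(G) ≤ 3. Conversely, {1, 2, 3, 6} is a clique of size 4, and the vertices of any clique must share a bag in every tree decomposition; so some bag has ≥ 4 vertices and tw(G) ≥ 3. The upper and lower bounds meet at 3, so that is the treewidth.

3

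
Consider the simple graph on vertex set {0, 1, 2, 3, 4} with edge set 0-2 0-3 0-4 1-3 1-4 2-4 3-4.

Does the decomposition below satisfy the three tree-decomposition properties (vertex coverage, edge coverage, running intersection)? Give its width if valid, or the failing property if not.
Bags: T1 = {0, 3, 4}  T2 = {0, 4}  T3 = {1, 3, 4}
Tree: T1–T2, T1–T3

A tree decomposition must satisfy three properties: every vertex lies in some bag; for every edge, both endpoints lie together in some bag; and for every vertex, the bags containing it form a connected subtree. Here vertex 2 appears in no bag, so the decomposition is invalid.

No — vertex 2 appears in no bag.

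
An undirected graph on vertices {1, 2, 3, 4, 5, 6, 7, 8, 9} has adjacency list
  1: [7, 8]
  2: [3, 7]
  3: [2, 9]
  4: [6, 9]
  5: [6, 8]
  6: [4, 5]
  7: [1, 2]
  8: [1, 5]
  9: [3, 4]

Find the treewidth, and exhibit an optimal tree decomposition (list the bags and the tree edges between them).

Treewidth 2.
Bags: B1 = {1, 5, 8}  B2 = {1, 5, 7}  B3 = {2, 5, 7}  B4 = {2, 3, 5}  B5 = {3, 5, 9}  B6 = {4, 5, 9}  B7 = {4, 5, 6}
Tree: B1–B2, B2–B3, B3–B4, B4–B5, B5–B6, B6–B7

The largest bag has 3 vertices, giving width 2; this decomposition certifies tw(G) ≤ 2. The edges 5–8–1–7–2–3–9–4–6–5 form a cycle, so G is not a tree and its treewidth is at least 2. Therefore the treewidth is 2.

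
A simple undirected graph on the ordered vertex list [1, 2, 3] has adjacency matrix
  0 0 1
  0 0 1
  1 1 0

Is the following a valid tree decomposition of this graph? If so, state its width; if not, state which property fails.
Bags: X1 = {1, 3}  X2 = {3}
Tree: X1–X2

No — vertex 2 appears in no bag.

A tree decomposition must satisfy three properties: every vertex lies in some bag; for every edge, both endpoints lie together in some bag; and for every vertex, the bags containing it form a connected subtree. Here vertex 2 appears in no bag, so the decomposition is invalid.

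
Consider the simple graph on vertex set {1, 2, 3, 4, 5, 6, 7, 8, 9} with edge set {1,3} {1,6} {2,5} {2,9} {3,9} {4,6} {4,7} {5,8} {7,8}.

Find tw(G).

2

A width-2 tree decomposition is:
Bags: B1 = {1, 4, 6}  B2 = {1, 4, 7}  B3 = {1, 7, 8}  B4 = {1, 5, 8}  B5 = {1, 2, 5}  B6 = {1, 2, 9}  B7 = {1, 3, 9}
Tree: B1–B2, B2–B3, B3–B4, B4–B5, B5–B6, B6–B7
Every bag has size at most 3, so the width is 3 − 1 = 2 and tw(G) ≤ 2. For the lower bound, G contains the cycle 1–6–4–7–8–5–2–9–3–1, so G is not a forest; only forests have treewidth ≤ 1, hence tw(G) ≥ 2. Hence tw(G) = 2 exactly.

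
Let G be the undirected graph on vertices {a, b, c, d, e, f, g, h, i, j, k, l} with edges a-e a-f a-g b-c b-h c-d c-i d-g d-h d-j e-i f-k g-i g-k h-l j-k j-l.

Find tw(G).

A width-3 tree decomposition is:
Bags: B1 = {b, h, j, l}  B2 = {b, d, h, j}  B3 = {b, c, d, j}  B4 = {c, d, j, k}  B5 = {c, d, g, k}  B6 = {c, g, i, k}  B7 = {f, g, i, k}  B8 = {a, f, g, i}  B9 = {a, e, f, i}
Tree: B1–B2, B2–B3, B3–B4, B4–B5, B5–B6, B6–B7, B7–B8, B8–B9
The largest bag has 4 vertices, giving width 3; this decomposition certifies tw(G) ≤ 3. For the lower bound: the 4 vertex sets {b,h,l}, {j}, {d}, {c,g,i,k} are disjoint, each induces a connected subgraph, and every pair is joined by at least one edge of G. Contracting each set to a single vertex therefore yields K_{4} as a minor, and since treewidth is minor-monotone, tw(G) ≥ tw(K_{4}) = 3. Therefore the treewidth is 3.

3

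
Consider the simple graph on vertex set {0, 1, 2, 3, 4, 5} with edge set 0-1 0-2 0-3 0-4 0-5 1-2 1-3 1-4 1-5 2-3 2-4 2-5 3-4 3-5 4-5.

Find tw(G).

A width-5 tree decomposition is:
Bags: B1 = {0, 1, 2, 3, 4, 5}
Tree: (single bag)
With just one bag of size 6, the width is 6 − 1 = 5, so tw(G) ≤ 5. For the lower bound, the 6 vertices {0, 1, 2, 3, 4, 5} are pairwise adjacent, and any tree decomposition puts a clique entirely inside one bag — forcing width ≥ 5. Therefore the treewidth is 5.

5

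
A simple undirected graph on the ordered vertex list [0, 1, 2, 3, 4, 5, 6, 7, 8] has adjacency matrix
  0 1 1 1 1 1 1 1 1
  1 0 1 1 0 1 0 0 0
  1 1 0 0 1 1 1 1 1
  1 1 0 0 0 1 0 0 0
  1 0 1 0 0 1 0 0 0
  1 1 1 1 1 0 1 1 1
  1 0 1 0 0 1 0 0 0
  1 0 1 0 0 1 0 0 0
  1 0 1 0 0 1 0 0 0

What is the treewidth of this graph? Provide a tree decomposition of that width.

Treewidth 3.
One such decomposition:
Bags: B1 = {0, 1, 2, 5}  B2 = {0, 2, 5, 6}  B3 = {0, 2, 5, 8}  B4 = {0, 2, 5, 7}  B5 = {0, 2, 4, 5}  B6 = {0, 1, 3, 5}
Tree: B1–B2, B2–B3, B1–B4, B4–B5, B1–B6

Each bag holds 4 vertices, so the decomposition has width 3, which upper-bounds the treewidth. For the lower bound, the 4 vertices {0, 1, 2, 5} are pairwise adjacent, and any tree decomposition puts a clique entirely inside one bag — forcing width ≥ 3. Hence tw(G) = 3 exactly.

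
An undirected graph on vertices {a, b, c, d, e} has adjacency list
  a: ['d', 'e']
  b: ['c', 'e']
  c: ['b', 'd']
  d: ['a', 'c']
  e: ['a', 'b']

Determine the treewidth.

2

A width-2 tree decomposition is:
Bags: B1 = {b, c, d}  B2 = {b, d, e}  B3 = {a, d, e}
Tree: B1–B2, B2–B3
Every bag has size at most 3, so the width is 3 − 1 = 2 and tw(G) ≤ 2. The edges d–c–b–e–a–d form a cycle, so G is not a tree and its treewidth is at least 2. Hence tw(G) = 2 exactly.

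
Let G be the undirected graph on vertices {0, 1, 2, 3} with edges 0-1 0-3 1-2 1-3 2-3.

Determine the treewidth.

A width-2 tree decomposition is:
Bags: B1 = {0, 1, 3}  B2 = {1, 2, 3}
Tree: B1–B2
Every bag has size at most 3, so the width is 3 − 1 = 2 and tw(G) ≤ 2. On the other hand G contains the 3-clique {0, 1, 3}. A clique must lie in a single bag of any decomposition, so no decomposition can have width below 2. Hence tw(G) = 2 exactly.

2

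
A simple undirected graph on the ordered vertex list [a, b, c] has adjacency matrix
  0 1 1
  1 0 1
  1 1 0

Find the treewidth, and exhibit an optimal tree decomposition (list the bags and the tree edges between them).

Treewidth 2.
One optimal decomposition is:
Bags: B1 = {a, b, c}
Tree: (single bag)

A single bag containing all 3 vertices is trivially a valid decomposition of width 2. On the other hand G contains the 3-clique {a, b, c}. A clique must lie in a single bag of any decomposition, so no decomposition can have width below 2. Combining the bounds, tw(G) = 2.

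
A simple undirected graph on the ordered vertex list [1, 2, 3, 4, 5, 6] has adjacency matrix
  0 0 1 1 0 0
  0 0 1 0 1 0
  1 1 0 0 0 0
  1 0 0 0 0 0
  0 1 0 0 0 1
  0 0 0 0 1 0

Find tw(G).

A width-1 tree decomposition is:
Bags: B1 = {1, 4}  B2 = {1, 3}  B3 = {2, 3}  B4 = {2, 5}  B5 = {5, 6}
Tree: B1–B2, B2–B3, B3–B4, B4–B5
The largest bag has 2 vertices, giving width 1; this decomposition certifies tw(G) ≤ 1. Any graph with an edge has treewidth ≥ 1, and G has the edge 4–1. Combining the bounds, tw(G) = 1.

1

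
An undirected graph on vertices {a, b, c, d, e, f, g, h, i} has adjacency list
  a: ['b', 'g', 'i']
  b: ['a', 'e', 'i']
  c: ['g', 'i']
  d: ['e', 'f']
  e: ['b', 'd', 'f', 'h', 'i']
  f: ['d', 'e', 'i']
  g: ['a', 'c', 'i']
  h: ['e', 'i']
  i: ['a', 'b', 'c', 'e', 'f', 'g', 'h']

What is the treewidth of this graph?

2

A width-2 tree decomposition is:
Bags: B1 = {b, e, i}  B2 = {e, f, i}  B3 = {a, b, i}  B4 = {e, h, i}  B5 = {a, g, i}  B6 = {d, e, f}  B7 = {c, g, i}
Tree: B1–B2, B1–B3, B2–B4, B3–B5, B2–B6, B5–B7
Each bag holds 3 vertices, so the decomposition has width 2, which upper-bounds the treewidth. On the other hand G contains the 3-clique {d, e, f}. A clique must lie in a single bag of any decomposition, so no decomposition can have width below 2. Therefore the treewidth is 2.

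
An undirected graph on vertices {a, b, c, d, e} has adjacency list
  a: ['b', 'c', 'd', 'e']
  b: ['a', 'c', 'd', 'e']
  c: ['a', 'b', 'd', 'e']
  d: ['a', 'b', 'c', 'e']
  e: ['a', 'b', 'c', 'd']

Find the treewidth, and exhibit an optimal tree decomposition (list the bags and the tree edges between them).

Treewidth 4.
One such decomposition:
Bags: B1 = {a, b, c, d, e}
Tree: (single bag)

A single bag containing all 5 vertices is trivially a valid decomposition of width 4. On the other hand G contains the 5-clique {a, b, c, d, e}. A clique must lie in a single bag of any decomposition, so no decomposition can have width below 4. Hence tw(G) = 4 exactly.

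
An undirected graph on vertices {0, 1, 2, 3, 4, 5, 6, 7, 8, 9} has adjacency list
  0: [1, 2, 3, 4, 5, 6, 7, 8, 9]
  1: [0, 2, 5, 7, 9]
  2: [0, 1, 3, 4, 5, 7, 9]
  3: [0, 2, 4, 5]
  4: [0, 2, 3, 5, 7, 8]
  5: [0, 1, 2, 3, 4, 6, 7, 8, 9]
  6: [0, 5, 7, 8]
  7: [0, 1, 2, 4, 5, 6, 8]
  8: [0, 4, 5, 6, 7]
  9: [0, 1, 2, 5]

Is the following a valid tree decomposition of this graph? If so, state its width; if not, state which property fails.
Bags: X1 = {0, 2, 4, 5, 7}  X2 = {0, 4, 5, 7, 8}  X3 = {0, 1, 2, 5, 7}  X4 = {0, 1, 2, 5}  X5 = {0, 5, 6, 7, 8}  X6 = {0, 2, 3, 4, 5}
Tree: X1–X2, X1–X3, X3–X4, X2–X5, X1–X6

A tree decomposition must satisfy three properties: every vertex lies in some bag; for every edge, both endpoints lie together in some bag; and for every vertex, the bags containing it form a connected subtree. Here vertex 9 appears in no bag, so the decomposition is invalid.

No — vertex 9 appears in no bag.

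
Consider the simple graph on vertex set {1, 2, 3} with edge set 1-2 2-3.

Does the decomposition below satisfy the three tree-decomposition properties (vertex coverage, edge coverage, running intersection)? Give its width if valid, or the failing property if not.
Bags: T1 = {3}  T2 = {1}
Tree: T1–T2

No — vertex 2 appears in no bag.

A tree decomposition must satisfy three properties: every vertex lies in some bag; for every edge, both endpoints lie together in some bag; and for every vertex, the bags containing it form a connected subtree. Here vertex 2 appears in no bag, so the decomposition is invalid.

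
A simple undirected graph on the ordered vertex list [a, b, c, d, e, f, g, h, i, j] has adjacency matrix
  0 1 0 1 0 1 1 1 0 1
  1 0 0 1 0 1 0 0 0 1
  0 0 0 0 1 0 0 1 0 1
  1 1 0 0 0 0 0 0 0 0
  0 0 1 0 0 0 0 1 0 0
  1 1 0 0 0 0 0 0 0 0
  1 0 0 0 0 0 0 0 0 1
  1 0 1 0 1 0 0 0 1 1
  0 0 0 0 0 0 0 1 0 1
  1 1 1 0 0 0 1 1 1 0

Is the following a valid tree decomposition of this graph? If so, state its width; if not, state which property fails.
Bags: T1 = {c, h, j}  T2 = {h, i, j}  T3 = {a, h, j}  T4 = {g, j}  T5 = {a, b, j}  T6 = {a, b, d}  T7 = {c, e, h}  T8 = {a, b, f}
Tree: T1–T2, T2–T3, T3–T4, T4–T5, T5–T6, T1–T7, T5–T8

A tree decomposition must satisfy three properties: every vertex lies in some bag; for every edge, both endpoints lie together in some bag; and for every vertex, the bags containing it form a connected subtree. Here edge (a,g) lies in no bag, so the decomposition is invalid.

No — edge (a,g) lies in no bag.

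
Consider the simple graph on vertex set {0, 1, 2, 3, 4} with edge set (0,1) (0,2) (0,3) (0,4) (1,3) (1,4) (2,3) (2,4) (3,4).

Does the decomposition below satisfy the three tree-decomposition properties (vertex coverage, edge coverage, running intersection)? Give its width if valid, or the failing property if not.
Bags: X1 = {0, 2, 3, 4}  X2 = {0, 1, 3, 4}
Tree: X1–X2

Every vertex of G appears in some bag (union = {0, 1, 2, 3, 4}); every edge is covered by a bag; and for each vertex v the set of bags containing v is connected in the bag tree. The decomposition is therefore valid. The largest bag has 4 vertices, so the width is 3.

Yes; width 3.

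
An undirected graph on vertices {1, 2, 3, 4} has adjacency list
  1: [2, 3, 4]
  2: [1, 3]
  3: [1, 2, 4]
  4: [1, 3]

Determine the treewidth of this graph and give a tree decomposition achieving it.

Each bag holds 3 vertices, so the decomposition has width 2, which upper-bounds the treewidth. On the other hand G contains the 3-clique {1, 2, 3}. A clique must lie in a single bag of any decomposition, so no decomposition can have width below 2. The upper and lower bounds meet at 2, so that is the treewidth.

Treewidth 2.
One optimal decomposition is:
Bags: B1 = {1, 3, 4}  B2 = {1, 2, 3}
Tree: B1–B2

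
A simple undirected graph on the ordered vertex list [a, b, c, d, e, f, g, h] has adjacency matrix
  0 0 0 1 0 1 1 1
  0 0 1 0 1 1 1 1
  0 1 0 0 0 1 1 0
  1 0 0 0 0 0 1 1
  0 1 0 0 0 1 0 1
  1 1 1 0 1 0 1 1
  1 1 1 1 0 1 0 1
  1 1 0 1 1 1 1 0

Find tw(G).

A width-3 tree decomposition is:
Bags: B1 = {a, f, g, h}  B2 = {a, d, g, h}  B3 = {b, f, g, h}  B4 = {b, c, f, g}  B5 = {b, e, f, h}
Tree: B1–B2, B1–B3, B3–B4, B3–B5
The largest bag has 4 vertices, giving width 3; this decomposition certifies tw(G) ≤ 3. Conversely, {a, d, g, h} is a clique of size 4, and the vertices of any clique must share a bag in every tree decomposition; so some bag has ≥ 4 vertices and tw(G) ≥ 3. Hence tw(G) = 3 exactly.

3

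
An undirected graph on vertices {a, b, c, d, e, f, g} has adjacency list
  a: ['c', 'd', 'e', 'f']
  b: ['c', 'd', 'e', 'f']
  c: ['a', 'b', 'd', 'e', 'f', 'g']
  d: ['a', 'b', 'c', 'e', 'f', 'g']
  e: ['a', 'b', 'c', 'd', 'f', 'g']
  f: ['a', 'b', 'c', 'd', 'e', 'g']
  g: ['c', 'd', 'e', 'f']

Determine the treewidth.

4

A width-4 tree decomposition is:
Bags: B1 = {a, c, d, e, f}  B2 = {b, c, d, e, f}  B3 = {c, d, e, f, g}
Tree: B1–B2, B1–B3
Every bag has size at most 5, so the width is 5 − 1 = 4 and tw(G) ≤ 4. On the other hand G contains the 5-clique {c, d, e, f, g}. A clique must lie in a single bag of any decomposition, so no decomposition can have width below 4. Therefore the treewidth is 4.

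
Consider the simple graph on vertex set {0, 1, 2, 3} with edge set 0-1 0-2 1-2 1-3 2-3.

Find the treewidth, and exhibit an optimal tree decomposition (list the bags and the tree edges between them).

Treewidth 2.
Bags: B1 = {1, 2, 3}  B2 = {0, 1, 2}
Tree: B1–B2

Each bag holds 3 vertices, so the decomposition has width 2, which upper-bounds the treewidth. For the lower bound, the 3 vertices {0, 1, 2} are pairwise adjacent, and any tree decomposition puts a clique entirely inside one bag — forcing width ≥ 2. The upper and lower bounds meet at 2, so that is the treewidth.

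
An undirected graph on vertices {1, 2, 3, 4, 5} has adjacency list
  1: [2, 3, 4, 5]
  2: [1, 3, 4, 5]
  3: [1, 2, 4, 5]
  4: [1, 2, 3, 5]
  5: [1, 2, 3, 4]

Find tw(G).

4

A width-4 tree decomposition is:
Bags: B1 = {1, 2, 3, 4, 5}
Tree: (single bag)
With just one bag of size 5, the width is 5 − 1 = 4, so tw(G) ≤ 4. Conversely, {1, 2, 3, 4, 5} is a clique of size 5, and the vertices of any clique must share a bag in every tree decomposition; so some bag has ≥ 5 vertices and tw(G) ≥ 4. Therefore the treewidth is 4.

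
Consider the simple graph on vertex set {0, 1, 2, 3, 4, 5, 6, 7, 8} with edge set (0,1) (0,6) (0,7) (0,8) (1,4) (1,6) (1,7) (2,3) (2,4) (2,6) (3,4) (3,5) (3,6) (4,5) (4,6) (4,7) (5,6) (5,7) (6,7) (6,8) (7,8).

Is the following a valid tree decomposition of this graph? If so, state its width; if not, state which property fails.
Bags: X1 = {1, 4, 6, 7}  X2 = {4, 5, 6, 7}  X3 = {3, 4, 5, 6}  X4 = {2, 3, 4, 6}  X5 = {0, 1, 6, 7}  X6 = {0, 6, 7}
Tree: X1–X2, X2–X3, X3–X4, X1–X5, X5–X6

No — vertex 8 appears in no bag.

A tree decomposition must satisfy three properties: every vertex lies in some bag; for every edge, both endpoints lie together in some bag; and for every vertex, the bags containing it form a connected subtree. Here vertex 8 appears in no bag, so the decomposition is invalid.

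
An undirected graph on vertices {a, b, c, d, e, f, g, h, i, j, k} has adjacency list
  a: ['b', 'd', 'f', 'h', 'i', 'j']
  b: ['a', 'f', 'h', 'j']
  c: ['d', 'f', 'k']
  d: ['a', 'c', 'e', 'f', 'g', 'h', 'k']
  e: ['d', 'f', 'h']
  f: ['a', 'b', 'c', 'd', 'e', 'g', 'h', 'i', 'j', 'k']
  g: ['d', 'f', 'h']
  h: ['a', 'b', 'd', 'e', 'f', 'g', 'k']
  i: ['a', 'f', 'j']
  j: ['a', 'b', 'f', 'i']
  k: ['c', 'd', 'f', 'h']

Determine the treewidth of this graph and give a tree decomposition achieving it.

Treewidth 3.
Bags: B1 = {a, b, f, h}  B2 = {a, d, f, h}  B3 = {a, b, f, j}  B4 = {d, f, g, h}  B5 = {d, f, h, k}  B6 = {d, e, f, h}  B7 = {c, d, f, k}  B8 = {a, f, i, j}
Tree: B1–B2, B1–B3, B2–B4, B4–B5, B2–B6, B5–B7, B3–B8

The largest bag has 4 vertices, giving width 3; this decomposition certifies tw(G) ≤ 3. Conversely, {d, f, g, h} is a clique of size 4, and the vertices of any clique must share a bag in every tree decomposition; so some bag has ≥ 4 vertices and tw(G) ≥ 3. Combining the bounds, tw(G) = 3.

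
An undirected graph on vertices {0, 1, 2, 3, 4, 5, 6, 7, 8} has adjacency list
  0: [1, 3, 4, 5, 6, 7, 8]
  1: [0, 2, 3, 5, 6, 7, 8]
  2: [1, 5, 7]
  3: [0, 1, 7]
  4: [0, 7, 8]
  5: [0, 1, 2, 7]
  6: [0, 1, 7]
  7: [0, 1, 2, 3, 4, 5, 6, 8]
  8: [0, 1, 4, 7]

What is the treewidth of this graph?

A width-3 tree decomposition is:
Bags: B1 = {0, 1, 6, 7}  B2 = {0, 1, 3, 7}  B3 = {0, 1, 5, 7}  B4 = {0, 1, 7, 8}  B5 = {0, 4, 7, 8}  B6 = {1, 2, 5, 7}
Tree: B1–B2, B1–B3, B3–B4, B4–B5, B3–B6
The largest bag has 4 vertices, giving width 3; this decomposition certifies tw(G) ≤ 3. Conversely, {0, 1, 7, 8} is a clique of size 4, and the vertices of any clique must share a bag in every tree decomposition; so some bag has ≥ 4 vertices and tw(G) ≥ 3. Combining the bounds, tw(G) = 3.

3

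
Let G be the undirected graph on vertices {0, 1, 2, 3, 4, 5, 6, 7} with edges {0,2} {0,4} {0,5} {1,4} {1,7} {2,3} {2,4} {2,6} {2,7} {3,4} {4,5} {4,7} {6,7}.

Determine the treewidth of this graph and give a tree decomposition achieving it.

Treewidth 2.
One such decomposition:
Bags: B1 = {0, 2, 4}  B2 = {2, 4, 7}  B3 = {2, 3, 4}  B4 = {2, 6, 7}  B5 = {0, 4, 5}  B6 = {1, 4, 7}
Tree: B1–B2, B2–B3, B2–B4, B1–B5, B2–B6

The largest bag has 3 vertices, giving width 2; this decomposition certifies tw(G) ≤ 2. On the other hand G contains the 3-clique {1, 4, 7}. A clique must lie in a single bag of any decomposition, so no decomposition can have width below 2. Therefore the treewidth is 2.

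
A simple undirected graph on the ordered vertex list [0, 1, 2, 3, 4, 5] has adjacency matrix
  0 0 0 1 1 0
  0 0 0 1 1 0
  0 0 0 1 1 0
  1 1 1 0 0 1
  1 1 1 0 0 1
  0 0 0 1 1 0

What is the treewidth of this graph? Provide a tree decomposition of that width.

Treewidth 2.
One optimal decomposition is:
Bags: B1 = {0, 3, 4}  B2 = {2, 3, 4}  B3 = {1, 3, 4}  B4 = {3, 4, 5}
Tree: B1–B2, B2–B3, B3–B4

Each bag holds 3 vertices, so the decomposition has width 2, which upper-bounds the treewidth. For the lower bound, G contains the cycle 4–0–3–2–4, so G is not a forest; only forests have treewidth ≤ 1, hence tw(G) ≥ 2. Hence tw(G) = 2 exactly.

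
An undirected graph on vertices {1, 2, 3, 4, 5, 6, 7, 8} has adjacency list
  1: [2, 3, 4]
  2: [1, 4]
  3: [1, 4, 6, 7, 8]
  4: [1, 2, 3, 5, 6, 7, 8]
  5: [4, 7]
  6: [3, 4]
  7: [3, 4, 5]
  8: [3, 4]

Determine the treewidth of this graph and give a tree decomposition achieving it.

Every bag has size at most 3, so the width is 3 − 1 = 2 and tw(G) ≤ 2. For the lower bound, the 3 vertices {1, 2, 4} are pairwise adjacent, and any tree decomposition puts a clique entirely inside one bag — forcing width ≥ 2. Combining the bounds, tw(G) = 2.

Treewidth 2.
One optimal decomposition is:
Bags: B1 = {1, 3, 4}  B2 = {3, 4, 7}  B3 = {3, 4, 8}  B4 = {3, 4, 6}  B5 = {1, 2, 4}  B6 = {4, 5, 7}
Tree: B1–B2, B1–B3, B1–B4, B1–B5, B2–B6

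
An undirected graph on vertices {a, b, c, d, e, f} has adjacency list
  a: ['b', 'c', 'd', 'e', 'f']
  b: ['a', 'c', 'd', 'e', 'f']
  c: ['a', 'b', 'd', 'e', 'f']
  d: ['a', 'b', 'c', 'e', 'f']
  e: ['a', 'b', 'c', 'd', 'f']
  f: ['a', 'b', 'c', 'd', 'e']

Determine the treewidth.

A width-5 tree decomposition is:
Bags: B1 = {a, b, c, d, e, f}
Tree: (single bag)
A single bag containing all 6 vertices is trivially a valid decomposition of width 5. On the other hand G contains the 6-clique {a, b, c, d, e, f}. A clique must lie in a single bag of any decomposition, so no decomposition can have width below 5. Hence tw(G) = 5 exactly.

5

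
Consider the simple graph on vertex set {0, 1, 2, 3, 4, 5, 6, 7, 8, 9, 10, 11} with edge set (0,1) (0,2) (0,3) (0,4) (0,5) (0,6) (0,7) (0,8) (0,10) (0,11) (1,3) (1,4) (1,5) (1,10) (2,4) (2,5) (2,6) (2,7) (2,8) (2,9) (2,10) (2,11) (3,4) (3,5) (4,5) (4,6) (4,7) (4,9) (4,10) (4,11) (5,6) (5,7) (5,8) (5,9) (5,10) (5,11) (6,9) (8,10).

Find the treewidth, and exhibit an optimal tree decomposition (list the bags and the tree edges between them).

Treewidth 4.
One optimal decomposition is:
Bags: B1 = {0, 2, 4, 5, 10}  B2 = {0, 2, 5, 8, 10}  B3 = {0, 2, 4, 5, 6}  B4 = {0, 2, 4, 5, 11}  B5 = {2, 4, 5, 6, 9}  B6 = {0, 1, 4, 5, 10}  B7 = {0, 1, 3, 4, 5}  B8 = {0, 2, 4, 5, 7}
Tree: B1–B2, B1–B3, B3–B4, B3–B5, B1–B6, B6–B7, B1–B8

Every bag has size at most 5, so the width is 5 − 1 = 4 and tw(G) ≤ 4. Conversely, {0, 2, 5, 8, 10} is a clique of size 5, and the vertices of any clique must share a bag in every tree decomposition; so some bag has ≥ 5 vertices and tw(G) ≥ 4. Hence tw(G) = 4 exactly.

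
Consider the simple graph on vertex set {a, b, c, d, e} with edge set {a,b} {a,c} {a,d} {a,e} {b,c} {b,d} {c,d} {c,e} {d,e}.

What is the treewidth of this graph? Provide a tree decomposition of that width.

The largest bag has 4 vertices, giving width 3; this decomposition certifies tw(G) ≤ 3. On the other hand G contains the 4-clique {a, c, d, e}. A clique must lie in a single bag of any decomposition, so no decomposition can have width below 3. Hence tw(G) = 3 exactly.

Treewidth 3.
One such decomposition:
Bags: B1 = {a, b, c, d}  B2 = {a, c, d, e}
Tree: B1–B2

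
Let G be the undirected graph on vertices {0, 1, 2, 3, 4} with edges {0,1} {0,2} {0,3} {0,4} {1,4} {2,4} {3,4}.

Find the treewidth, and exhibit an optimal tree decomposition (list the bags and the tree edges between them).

Every bag has size at most 3, so the width is 3 − 1 = 2 and tw(G) ≤ 2. Conversely, {0, 1, 4} is a clique of size 3, and the vertices of any clique must share a bag in every tree decomposition; so some bag has ≥ 3 vertices and tw(G) ≥ 2. Therefore the treewidth is 2.

Treewidth 2.
One such decomposition:
Bags: B1 = {0, 1, 4}  B2 = {0, 3, 4}  B3 = {0, 2, 4}
Tree: B1–B2, B1–B3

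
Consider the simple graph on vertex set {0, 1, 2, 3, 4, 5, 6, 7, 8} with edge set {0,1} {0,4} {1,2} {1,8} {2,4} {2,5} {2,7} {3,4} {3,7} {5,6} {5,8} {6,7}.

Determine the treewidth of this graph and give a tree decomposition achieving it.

The largest bag has 4 vertices, giving width 3; this decomposition certifies tw(G) ≤ 3. For the lower bound: the 4 vertex sets {0,1,8}, {4}, {2}, {3,5,6,7} are disjoint, each induces a connected subgraph, and every pair is joined by at least one edge of G. Contracting each set to a single vertex therefore yields K_{4} as a minor, and since treewidth is minor-monotone, tw(G) ≥ tw(K_{4}) = 3. Therefore the treewidth is 3.

Treewidth 3.
One optimal decomposition is:
Bags: B1 = {0, 1, 4, 8}  B2 = {1, 2, 4, 8}  B3 = {2, 4, 5, 8}  B4 = {2, 3, 4, 5}  B5 = {2, 3, 5, 7}  B6 = {3, 5, 6, 7}
Tree: B1–B2, B2–B3, B3–B4, B4–B5, B5–B6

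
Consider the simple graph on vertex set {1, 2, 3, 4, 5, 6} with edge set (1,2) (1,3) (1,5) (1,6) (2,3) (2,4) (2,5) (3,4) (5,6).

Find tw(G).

A width-2 tree decomposition is:
Bags: B1 = {1, 2, 5}  B2 = {1, 2, 3}  B3 = {2, 3, 4}  B4 = {1, 5, 6}
Tree: B1–B2, B2–B3, B1–B4
Each bag holds 3 vertices, so the decomposition has width 2, which upper-bounds the treewidth. On the other hand G contains the 3-clique {1, 2, 3}. A clique must lie in a single bag of any decomposition, so no decomposition can have width below 2. The upper and lower bounds meet at 2, so that is the treewidth.

2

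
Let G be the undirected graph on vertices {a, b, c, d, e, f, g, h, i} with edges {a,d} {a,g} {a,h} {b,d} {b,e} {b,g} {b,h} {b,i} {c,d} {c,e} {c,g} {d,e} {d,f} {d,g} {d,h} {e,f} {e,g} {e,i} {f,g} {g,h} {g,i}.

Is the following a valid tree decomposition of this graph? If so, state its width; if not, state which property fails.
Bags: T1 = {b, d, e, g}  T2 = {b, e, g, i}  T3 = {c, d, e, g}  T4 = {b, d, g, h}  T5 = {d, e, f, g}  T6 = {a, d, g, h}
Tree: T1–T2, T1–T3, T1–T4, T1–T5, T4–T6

Yes; width 3.

Checking the three conditions: (i) the bags cover all of {a, b, c, d, e, f, g, h, i}; (ii) for each edge, some bag contains both endpoints; (iii) the bags containing any fixed vertex form a subtree. All hold, so the decomposition is valid with width 4 − 1 = 3.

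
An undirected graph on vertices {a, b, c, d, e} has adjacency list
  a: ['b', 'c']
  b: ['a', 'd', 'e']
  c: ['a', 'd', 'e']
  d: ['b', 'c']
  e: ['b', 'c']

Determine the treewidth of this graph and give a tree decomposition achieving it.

Treewidth 2.
One such decomposition:
Bags: B1 = {a, b, c}  B2 = {b, c, d}  B3 = {b, c, e}
Tree: B1–B2, B2–B3

Each bag holds 3 vertices, so the decomposition has width 2, which upper-bounds the treewidth. The edges a–c–d–b–a form a cycle, so G is not a tree and its treewidth is at least 2. The upper and lower bounds meet at 2, so that is the treewidth.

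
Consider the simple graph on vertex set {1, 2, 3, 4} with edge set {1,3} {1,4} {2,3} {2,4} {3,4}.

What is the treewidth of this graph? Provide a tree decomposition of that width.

Treewidth 2.
Bags: B1 = {2, 3, 4}  B2 = {1, 3, 4}
Tree: B1–B2

The largest bag has 3 vertices, giving width 2; this decomposition certifies tw(G) ≤ 2. For the lower bound, the 3 vertices {1, 3, 4} are pairwise adjacent, and any tree decomposition puts a clique entirely inside one bag — forcing width ≥ 2. The upper and lower bounds meet at 2, so that is the treewidth.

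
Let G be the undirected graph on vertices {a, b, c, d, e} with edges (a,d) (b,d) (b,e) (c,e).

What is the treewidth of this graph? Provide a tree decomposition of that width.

Treewidth 1.
One optimal decomposition is:
Bags: B1 = {c, e}  B2 = {b, e}  B3 = {b, d}  B4 = {a, d}
Tree: B1–B2, B2–B3, B3–B4

Every bag has size at most 2, so the width is 2 − 1 = 1 and tw(G) ≤ 1. Since G has at least one edge (e.g. c–e), it is not an edgeless graph, so tw(G) ≥ 1. Hence tw(G) = 1 exactly.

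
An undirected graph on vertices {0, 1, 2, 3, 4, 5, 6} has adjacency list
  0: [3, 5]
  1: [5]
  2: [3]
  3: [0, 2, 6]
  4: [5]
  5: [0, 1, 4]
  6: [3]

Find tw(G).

1

A width-1 tree decomposition is:
Bags: B1 = {0, 5}  B2 = {0, 3}  B3 = {3, 6}  B4 = {1, 5}  B5 = {2, 3}  B6 = {4, 5}
Tree: B1–B2, B2–B3, B1–B4, B2–B5, B1–B6
Each bag holds 2 vertices, so the decomposition has width 1, which upper-bounds the treewidth. Any graph with an edge has treewidth ≥ 1, and G has the edge 0–5. The upper and lower bounds meet at 1, so that is the treewidth.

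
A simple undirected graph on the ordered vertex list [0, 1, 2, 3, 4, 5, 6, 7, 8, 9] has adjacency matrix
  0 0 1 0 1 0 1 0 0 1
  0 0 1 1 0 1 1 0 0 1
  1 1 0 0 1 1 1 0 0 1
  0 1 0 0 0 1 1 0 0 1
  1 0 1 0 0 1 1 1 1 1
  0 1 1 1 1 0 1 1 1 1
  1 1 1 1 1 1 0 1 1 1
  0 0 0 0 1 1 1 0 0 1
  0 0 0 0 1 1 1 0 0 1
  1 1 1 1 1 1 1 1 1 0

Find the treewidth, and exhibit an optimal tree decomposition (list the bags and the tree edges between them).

Every bag has size at most 5, so the width is 5 − 1 = 4 and tw(G) ≤ 4. On the other hand G contains the 5-clique {0, 2, 4, 6, 9}. A clique must lie in a single bag of any decomposition, so no decomposition can have width below 4. Therefore the treewidth is 4.

Treewidth 4.
One such decomposition:
Bags: B1 = {4, 5, 6, 8, 9}  B2 = {4, 5, 6, 7, 9}  B3 = {2, 4, 5, 6, 9}  B4 = {0, 2, 4, 6, 9}  B5 = {1, 2, 5, 6, 9}  B6 = {1, 3, 5, 6, 9}
Tree: B1–B2, B2–B3, B3–B4, B3–B5, B5–B6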